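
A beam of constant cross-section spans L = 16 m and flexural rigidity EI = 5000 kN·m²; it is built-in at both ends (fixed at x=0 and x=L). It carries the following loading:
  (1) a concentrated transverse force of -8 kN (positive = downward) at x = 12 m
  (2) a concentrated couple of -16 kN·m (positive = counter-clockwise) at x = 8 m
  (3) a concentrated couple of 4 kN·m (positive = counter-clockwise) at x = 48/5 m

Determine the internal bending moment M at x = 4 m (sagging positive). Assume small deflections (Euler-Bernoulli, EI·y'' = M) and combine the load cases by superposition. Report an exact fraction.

M(4) = -21/25 kN·m

Load 1 — point force P=-8 kN at a=12 m (b=L-a=4):
  M_1 = Pb²(3a+b)x/L³ - Pab²/L²  [x≤a] = (-8)·4²·(3·12+4)·4/16³ - (-8)·12·4²/16² = 1 kN·m
Load 2 — applied couple M₀=-16 kN·m at a=8 m (b=L-a=8):
  M_2 = R_Ax - M_A  [x≤a] with R_A=-3/2, M_A=-4 = (-3/2)·4 - (-4) = -2 kN·m
Load 3 — applied couple M₀=4 kN·m at a=48/5 m (b=L-a=32/5):
  M_3 = R_Ax - M_A  [x≤a] with R_A=9/25, M_A=32/25 = (9/25)·4 - (32/25) = 4/25 kN·m
Superposition: M = Σ M_i = -21/25 kN·m ≈ -0.840000 kN·m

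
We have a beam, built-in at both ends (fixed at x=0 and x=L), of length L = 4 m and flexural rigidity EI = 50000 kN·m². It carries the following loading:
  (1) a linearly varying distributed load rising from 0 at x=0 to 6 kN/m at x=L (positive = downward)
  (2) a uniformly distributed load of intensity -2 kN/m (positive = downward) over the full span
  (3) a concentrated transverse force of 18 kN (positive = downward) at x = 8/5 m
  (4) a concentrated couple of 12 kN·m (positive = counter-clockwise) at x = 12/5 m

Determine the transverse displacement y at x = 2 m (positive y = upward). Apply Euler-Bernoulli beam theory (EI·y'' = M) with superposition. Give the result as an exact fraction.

y(2) = -1493/9375000 m

Load 1 — triangular load w₀=6 kN/m (0→w₀ over full span):
  y_1 = -w₀x²(L-x)²(x+2L)/(120LEI) = -6·2²·(4-2)²·(2+2·4)/(120·4·50000) = -1/25000 m
Load 2 — uniform load w=-2 kN/m over full span:
  y_2 = -wx²(L-x)²/(24EI) = -(-2)·2²·(4-2)²/(24·50000) = 1/37500 m
Load 3 — point force P=18 kN at a=8/5 m (b=L-a=12/5):
  y_3 = -Pa²(L-x)²(3bL-(3b+a)(L-x))/(6L³EI)  [x>a] = -18·(8/5)²·(4-2)²·(3·(12/5)·4-(3·(12/5)+(8/5))·(4-2))/(6·4³·50000) = -42/390625 m
Load 4 — applied couple M₀=12 kN·m at a=12/5 m (b=L-a=8/5):
  y_4 = (R_Ax³/6 - M_Ax²/2)/EI  [x≤a] with R_A=108/25, M_A=96/25 = ((108/25)·2³/6 - (96/25)·2²/2)/50000 = -3/78125 m
Superposition: y = Σ y_i = -1493/9375000 m ≈ -0.000159 m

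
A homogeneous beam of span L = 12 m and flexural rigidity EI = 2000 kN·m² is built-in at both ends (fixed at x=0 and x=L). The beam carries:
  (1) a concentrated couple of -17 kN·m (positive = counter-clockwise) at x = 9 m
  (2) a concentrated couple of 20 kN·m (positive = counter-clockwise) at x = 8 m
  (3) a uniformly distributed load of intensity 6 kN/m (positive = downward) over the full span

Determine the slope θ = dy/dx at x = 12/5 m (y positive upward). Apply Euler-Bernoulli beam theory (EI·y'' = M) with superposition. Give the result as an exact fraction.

Load 1 — applied couple M₀=-17 kN·m at a=9 m (b=L-a=3):
  θ_1 = (R_Ax²/2 - M_Ax)/EI  [x≤a] with R_A=-51/32, M_A=-85/16 = ((-51/32)·(12/5)²/2 - (-85/16)·(12/5))/2000 = 51/12500 rad
Load 2 — applied couple M₀=20 kN·m at a=8 m (b=L-a=4):
  θ_2 = (R_Ax²/2 - M_Ax)/EI  [x≤a] with R_A=20/9, M_A=20/3 = ((20/9)·(12/5)²/2 - (20/3)·(12/5))/2000 = -3/625 rad
Load 3 — uniform load w=6 kN/m over full span:
  θ_3 = -wx(L-x)(L-2x)/(12EI) = -6·(12/5)·(12-(12/5))·(12-2·(12/5))/(12·2000) = -648/15625 rad
Superposition: θ = Σ θ_i = -2637/62500 rad ≈ -0.042192 rad

θ(12/5) = -2637/62500 rad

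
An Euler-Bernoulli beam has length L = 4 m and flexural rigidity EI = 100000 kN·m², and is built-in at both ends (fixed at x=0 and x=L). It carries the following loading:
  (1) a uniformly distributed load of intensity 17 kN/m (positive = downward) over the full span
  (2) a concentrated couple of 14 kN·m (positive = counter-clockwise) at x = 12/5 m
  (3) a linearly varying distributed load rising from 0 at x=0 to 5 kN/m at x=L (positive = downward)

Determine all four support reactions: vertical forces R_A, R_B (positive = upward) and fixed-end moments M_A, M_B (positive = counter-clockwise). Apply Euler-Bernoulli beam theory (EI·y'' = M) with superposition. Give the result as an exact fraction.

Load 1 — uniform load w=17 kN/m over full span:
  R_A = wL/2 = 17·4/2 = 34 kN
  M_A = wL²/12 = 17·4²/12 = 68/3 kN·m
  R_B = wL/2 = 17·4/2 = 34 kN
  M_B = -wL²/12 = -17·4²/12 = -68/3 kN·m
Load 2 — applied couple M₀=14 kN·m at a=12/5 m (b=L-a=8/5):
  R_A = 6M₀ab/L³ = 6·14·(12/5)·(8/5)/4³ = 126/25 kN
  M_A = M₀b(2a-b)/L² = 14·(8/5)·(2·(12/5)-(8/5))/4² = 112/25 kN·m
  R_B = -6M₀ab/L³ = -6·14·(12/5)·(8/5)/4³ = -126/25 kN
  M_B = M₀a(2b-a)/L² = 14·(12/5)·(2·(8/5)-(12/5))/4² = 42/25 kN·m
Load 3 — triangular load w₀=5 kN/m (0→w₀ over full span):
  R_A = 3w₀L/20 = 3·5·4/20 = 3 kN
  M_A = w₀L²/30 = 5·4²/30 = 8/3 kN·m
  R_B = 7w₀L/20 = 7·5·4/20 = 7 kN
  M_B = -w₀L²/20 = -5·4²/20 = -4 kN·m
Superposition: R_A = 1051/25 kN, M_A = 2236/75 kN·m, R_B = 899/25 kN, M_B = -1874/75 kN·m

R_A = 1051/25 kN, M_A = 2236/75 kN·m, R_B = 899/25 kN, M_B = -1874/75 kN·m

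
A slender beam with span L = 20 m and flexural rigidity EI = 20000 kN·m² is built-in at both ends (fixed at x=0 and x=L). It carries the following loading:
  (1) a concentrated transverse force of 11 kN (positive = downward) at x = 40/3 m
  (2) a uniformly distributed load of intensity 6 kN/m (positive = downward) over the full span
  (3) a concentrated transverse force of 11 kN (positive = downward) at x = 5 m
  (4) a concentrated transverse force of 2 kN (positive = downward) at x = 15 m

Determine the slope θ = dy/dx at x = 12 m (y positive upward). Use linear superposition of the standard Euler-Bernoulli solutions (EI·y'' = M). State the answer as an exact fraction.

Load 1 — point force P=11 kN at a=40/3 m (b=L-a=20/3):
  θ_1 = -Pb²x(2aL-(3a+b)x)/(2L³EI)  [x≤a] = -11·(20/3)²·12·(2·(40/3)·20-(3·(40/3)+(20/3))·12)/(2·20³·20000) = 11/22500 rad
Load 2 — uniform load w=6 kN/m over full span:
  θ_2 = -wx(L-x)(L-2x)/(12EI) = -6·12·(20-12)·(20-2·12)/(12·20000) = 6/625 rad
Load 3 — point force P=11 kN at a=5 m (b=L-a=15):
  θ_3 = Pa²(L-x)(2bL-(3b+a)(L-x))/(2L³EI)  [x>a] = 11·5²·(20-12)·(2·15·20-(3·15+5)·(20-12))/(2·20³·20000) = 11/8000 rad
Load 4 — point force P=2 kN at a=15 m (b=L-a=5):
  θ_4 = -Pb²x(2aL-(3a+b)x)/(2L³EI)  [x≤a] = -2·5²·12·(2·15·20-(3·15+5)·12)/(2·20³·20000) = 0 rad
Superposition: θ = Σ θ_i = 4127/360000 rad ≈ 0.011464 rad

θ(12) = 4127/360000 rad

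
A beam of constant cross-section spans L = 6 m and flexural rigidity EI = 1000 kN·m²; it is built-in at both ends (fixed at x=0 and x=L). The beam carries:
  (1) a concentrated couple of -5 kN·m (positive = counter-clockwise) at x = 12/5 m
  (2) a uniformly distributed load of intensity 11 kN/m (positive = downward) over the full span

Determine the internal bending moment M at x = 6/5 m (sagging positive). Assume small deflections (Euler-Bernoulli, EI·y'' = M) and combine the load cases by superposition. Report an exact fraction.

M(6/5) = -54/25 kN·m

Load 1 — applied couple M₀=-5 kN·m at a=12/5 m (b=L-a=18/5):
  M_1 = R_Ax - M_A  [x≤a] with R_A=-6/5, M_A=-3/5 = (-6/5)·(6/5) - (-3/5) = -21/25 kN·m
Load 2 — uniform load w=11 kN/m over full span:
  M_2 = wLx/2 - wL²/12 - wx²/2 = 11·6·(6/5)/2 - 11·6²/12 - 11·(6/5)²/2 = -33/25 kN·m
Superposition: M = Σ M_i = -54/25 kN·m ≈ -2.160000 kN·m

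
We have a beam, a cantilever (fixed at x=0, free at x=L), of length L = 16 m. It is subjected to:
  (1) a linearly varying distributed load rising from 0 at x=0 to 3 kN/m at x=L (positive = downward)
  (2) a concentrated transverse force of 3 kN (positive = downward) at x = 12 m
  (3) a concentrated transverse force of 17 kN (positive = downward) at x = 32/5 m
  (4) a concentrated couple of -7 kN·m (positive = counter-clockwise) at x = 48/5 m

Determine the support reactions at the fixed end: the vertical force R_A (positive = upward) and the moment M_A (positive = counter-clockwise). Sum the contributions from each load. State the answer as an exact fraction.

Load 1 — triangular load w₀=3 kN/m (0→w₀ over full span):
  R_A = w₀L/2 = 3·16/2 = 24 kN
  M_A = w₀L²/3 = 3·16²/3 = 256 kN·m
Load 2 — point force P=3 kN at a=12 m (b=L-a=4):
  R_A = P = 3 kN
  M_A = Pa = 3·12 = 36 kN·m
Load 3 — point force P=17 kN at a=32/5 m (b=L-a=48/5):
  R_A = P = 17 kN
  M_A = Pa = 17·(32/5) = 544/5 kN·m
Load 4 — applied couple M₀=-7 kN·m at a=48/5 m (b=L-a=32/5):
  R_A = 0 kN
  M_A = -M₀ = -(-7) = 7 kN·m
Superposition: R_A = 44 kN, M_A = 2039/5 kN·m

R_A = 44 kN, M_A = 2039/5 kN·m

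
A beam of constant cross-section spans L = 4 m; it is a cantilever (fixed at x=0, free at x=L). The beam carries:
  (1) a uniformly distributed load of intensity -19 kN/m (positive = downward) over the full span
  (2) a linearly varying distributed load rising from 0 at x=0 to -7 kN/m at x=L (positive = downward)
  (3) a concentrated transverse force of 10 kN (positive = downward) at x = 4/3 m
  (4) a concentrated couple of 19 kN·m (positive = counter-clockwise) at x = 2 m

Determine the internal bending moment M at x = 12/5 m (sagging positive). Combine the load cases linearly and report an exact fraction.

Load 1 — uniform load w=-19 kN/m over full span:
  M_1 = -w(L-x)²/2 = -(-19)·(4-(12/5))²/2 = 608/25 kN·m
Load 2 — triangular load w₀=-7 kN/m (0→w₀ over full span):
  M_2 = w₀Lx/2 - w₀L²/3 - w₀x³/(6L) = (-7)·4·(12/5)/2 - (-7)·4²/3 - (-7)·(12/5)³/(6·4) = 2912/375 kN·m
Load 3 — point force P=10 kN at a=4/3 m (b=L-a=8/3):
  M_3 = 0  [x>a] = 0 kN·m
Load 4 — applied couple M₀=19 kN·m at a=2 m (b=L-a=2):
  M_4 = 0  [x>a] = 0 kN·m
Superposition: M = Σ M_i = 12032/375 kN·m ≈ 32.085333 kN·m

M(12/5) = 12032/375 kN·m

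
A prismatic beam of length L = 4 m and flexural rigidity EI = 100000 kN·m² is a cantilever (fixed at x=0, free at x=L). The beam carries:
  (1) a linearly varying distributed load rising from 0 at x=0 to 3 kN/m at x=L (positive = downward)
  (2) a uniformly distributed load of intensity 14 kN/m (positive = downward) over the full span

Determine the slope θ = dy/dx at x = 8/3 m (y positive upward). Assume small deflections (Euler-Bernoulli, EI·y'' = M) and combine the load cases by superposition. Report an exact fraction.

θ(8/3) = -422/253125 rad

Load 1 — triangular load w₀=3 kN/m (0→w₀ over full span):
  θ_1 = (w₀Lx²/4-w₀L²x/3-w₀x⁴/(24L))/EI = (3·4·(8/3)²/4-3·4²·(8/3)/3-3·(8/3)⁴/(24·4))/100000 = -58/253125 rad
Load 2 — uniform load w=14 kN/m over full span:
  θ_2 = -wx(x²-3Lx+3L²)/(6EI) = -14·(8/3)·((8/3)²-3·4·(8/3)+3·4²)/(6·100000) = -364/253125 rad
Superposition: θ = Σ θ_i = -422/253125 rad ≈ -0.001667 rad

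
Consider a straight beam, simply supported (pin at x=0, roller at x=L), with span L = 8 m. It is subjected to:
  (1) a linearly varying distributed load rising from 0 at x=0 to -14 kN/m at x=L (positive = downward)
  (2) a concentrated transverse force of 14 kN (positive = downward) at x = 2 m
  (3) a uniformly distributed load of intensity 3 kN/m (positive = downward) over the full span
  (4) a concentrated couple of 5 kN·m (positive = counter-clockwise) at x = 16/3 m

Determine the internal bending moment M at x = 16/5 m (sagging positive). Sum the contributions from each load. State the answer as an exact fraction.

M(16/5) = -1042/125 kN·m

Load 1 — triangular load w₀=-14 kN/m (0→w₀ over full span):
  M_1 = w₀Lx/6 - w₀x³/(6L) = (-14)·8·(16/5)/6 - (-14)·(16/5)³/(6·8) = -6272/125 kN·m
Load 2 — point force P=14 kN at a=2 m (b=L-a=6):
  M_2 = Pa(L-x)/L  [x>a] = 14·2·(8-(16/5))/8 = 84/5 kN·m
Load 3 — uniform load w=3 kN/m over full span:
  M_3 = wx(L-x)/2 = 3·(16/5)·(8-(16/5))/2 = 576/25 kN·m
Load 4 — applied couple M₀=5 kN·m at a=16/3 m (b=L-a=8/3):
  M_4 = M₀x/L  [x≤a] = 5·(16/5)/8 = 2 kN·m
Superposition: M = Σ M_i = -1042/125 kN·m ≈ -8.336000 kN·m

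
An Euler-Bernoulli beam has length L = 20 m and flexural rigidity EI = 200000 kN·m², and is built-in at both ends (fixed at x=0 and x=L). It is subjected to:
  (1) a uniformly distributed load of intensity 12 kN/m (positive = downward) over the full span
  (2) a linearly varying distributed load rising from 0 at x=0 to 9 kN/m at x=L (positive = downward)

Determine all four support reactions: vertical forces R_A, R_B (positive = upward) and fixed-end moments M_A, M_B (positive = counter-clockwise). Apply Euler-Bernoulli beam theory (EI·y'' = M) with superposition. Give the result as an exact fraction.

R_A = 147 kN, M_A = 520 kN·m, R_B = 183 kN, M_B = -580 kN·m

Load 1 — uniform load w=12 kN/m over full span:
  R_A = wL/2 = 12·20/2 = 120 kN
  M_A = wL²/12 = 12·20²/12 = 400 kN·m
  R_B = wL/2 = 12·20/2 = 120 kN
  M_B = -wL²/12 = -12·20²/12 = -400 kN·m
Load 2 — triangular load w₀=9 kN/m (0→w₀ over full span):
  R_A = 3w₀L/20 = 3·9·20/20 = 27 kN
  M_A = w₀L²/30 = 9·20²/30 = 120 kN·m
  R_B = 7w₀L/20 = 7·9·20/20 = 63 kN
  M_B = -w₀L²/20 = -9·20²/20 = -180 kN·m
Superposition: R_A = 147 kN, M_A = 520 kN·m, R_B = 183 kN, M_B = -580 kN·m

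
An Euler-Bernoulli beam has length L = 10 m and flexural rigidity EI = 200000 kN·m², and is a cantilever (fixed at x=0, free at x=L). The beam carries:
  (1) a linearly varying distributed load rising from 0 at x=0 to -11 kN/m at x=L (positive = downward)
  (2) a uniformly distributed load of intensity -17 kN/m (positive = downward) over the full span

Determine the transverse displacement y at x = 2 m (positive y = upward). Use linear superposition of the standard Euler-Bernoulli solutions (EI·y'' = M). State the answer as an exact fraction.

Load 1 — triangular load w₀=-11 kN/m (0→w₀ over full span):
  y_1 = (w₀Lx³/12-w₀L²x²/6-w₀x⁵/(120L))/EI = ((-11)·10·2³/12-(-11)·10²·2²/6-(-11)·2⁵/(120·10))/200000 = 24761/7500000 m
Load 2 — uniform load w=-17 kN/m over full span:
  y_2 = -wx²(x²-4Lx+6L²)/(24EI) = -(-17)·2²·(2²-4·10·2+6·10²)/(24·200000) = 2227/300000 m
Superposition: y = Σ y_i = 6703/625000 m ≈ 0.010725 m

y(2) = 6703/625000 m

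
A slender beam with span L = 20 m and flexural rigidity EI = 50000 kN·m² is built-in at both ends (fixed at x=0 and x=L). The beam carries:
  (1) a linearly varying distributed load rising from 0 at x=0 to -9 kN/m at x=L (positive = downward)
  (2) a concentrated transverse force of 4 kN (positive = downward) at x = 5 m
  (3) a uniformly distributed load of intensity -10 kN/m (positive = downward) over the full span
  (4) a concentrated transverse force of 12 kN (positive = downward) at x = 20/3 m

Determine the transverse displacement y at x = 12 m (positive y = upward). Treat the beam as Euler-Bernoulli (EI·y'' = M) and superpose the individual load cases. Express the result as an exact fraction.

y(12) = 444407/4218750 m

Load 1 — triangular load w₀=-9 kN/m (0→w₀ over full span):
  y_1 = -w₀x²(L-x)²(x+2L)/(120LEI) = -(-9)·12²·(20-12)²·(12+2·20)/(120·20·50000) = 2808/78125 m
Load 2 — point force P=4 kN at a=5 m (b=L-a=15):
  y_2 = -Pa²(L-x)²(3bL-(3b+a)(L-x))/(6L³EI)  [x>a] = -4·5²·(20-12)²·(3·15·20-(3·15+5)·(20-12))/(6·20³·50000) = -1/750 m
Load 3 — uniform load w=-10 kN/m over full span:
  y_3 = -wx²(L-x)²/(24EI) = -(-10)·12²·(20-12)²/(24·50000) = 48/625 m
Load 4 — point force P=12 kN at a=20/3 m (b=L-a=40/3):
  y_4 = -Pa²(L-x)²(3bL-(3b+a)(L-x))/(6L³EI)  [x>a] = -12·(20/3)²·(20-12)²·(3·(40/3)·20-(3·(40/3)+(20/3))·(20-12))/(6·20³·50000) = -512/84375 m
Superposition: y = Σ y_i = 444407/4218750 m ≈ 0.105341 m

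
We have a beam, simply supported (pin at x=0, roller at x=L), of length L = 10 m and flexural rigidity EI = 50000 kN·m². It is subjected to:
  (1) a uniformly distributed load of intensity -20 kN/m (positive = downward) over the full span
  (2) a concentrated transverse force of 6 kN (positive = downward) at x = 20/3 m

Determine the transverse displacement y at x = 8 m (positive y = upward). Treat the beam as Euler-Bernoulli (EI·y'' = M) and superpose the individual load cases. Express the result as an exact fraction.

y(8) = 2494/84375 m

Load 1 — uniform load w=-20 kN/m over full span:
  y_1 = -wx(L³-2Lx²+x³)/(24EI) = -(-20)·8·(10³-2·10·8²+8³)/(24·50000) = 58/1875 m
Load 2 — point force P=6 kN at a=20/3 m (b=L-a=10/3):
  y_2 = -Pa(L-x)(2Lx-a²-x²)/(6LEI)  [x>a] = -6·(20/3)·(10-8)·(2·10·8-(20/3)²-8²)/(6·10·50000) = -116/84375 m
Superposition: y = Σ y_i = 2494/84375 m ≈ 0.029559 m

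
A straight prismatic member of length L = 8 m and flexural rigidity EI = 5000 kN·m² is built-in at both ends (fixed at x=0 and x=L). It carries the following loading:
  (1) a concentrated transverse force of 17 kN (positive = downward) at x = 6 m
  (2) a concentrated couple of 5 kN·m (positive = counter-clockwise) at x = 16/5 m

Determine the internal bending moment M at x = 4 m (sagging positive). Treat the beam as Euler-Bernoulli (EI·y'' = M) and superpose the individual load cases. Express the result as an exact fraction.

M(4) = 9/4 kN·m

Load 1 — point force P=17 kN at a=6 m (b=L-a=2):
  M_1 = Pb²(3a+b)x/L³ - Pab²/L²  [x≤a] = 17·2²·(3·6+2)·4/8³ - 17·6·2²/8² = 17/4 kN·m
Load 2 — applied couple M₀=5 kN·m at a=16/5 m (b=L-a=24/5):
  M_2 = R_Ax - M_A - M₀  [x>a] with R_A=9/10, M_A=3/5 = (9/10)·4 - (3/5) - 5 = -2 kN·m
Superposition: M = Σ M_i = 9/4 kN·m ≈ 2.250000 kN·m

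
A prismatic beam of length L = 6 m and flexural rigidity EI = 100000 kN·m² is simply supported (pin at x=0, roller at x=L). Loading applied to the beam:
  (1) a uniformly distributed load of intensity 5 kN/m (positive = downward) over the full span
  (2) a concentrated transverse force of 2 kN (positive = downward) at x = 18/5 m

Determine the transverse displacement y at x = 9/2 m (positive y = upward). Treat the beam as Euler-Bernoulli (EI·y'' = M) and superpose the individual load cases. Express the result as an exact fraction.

Load 1 — uniform load w=5 kN/m over full span:
  y_1 = -wx(L³-2Lx²+x³)/(24EI) = -5·(9/2)·(6³-2·6·(9/2)²+(9/2)³)/(24·100000) = -1539/2560000 m
Load 2 — point force P=2 kN at a=18/5 m (b=L-a=12/5):
  y_2 = -Pa(L-x)(2Lx-a²-x²)/(6LEI)  [x>a] = -2·(18/5)·(6-(9/2))·(2·6·(9/2)-(18/5)²-(9/2)²)/(6·6·100000) = -6237/100000000 m
Superposition: y = Σ y_i = -1061667/1600000000 m ≈ -0.000664 m

y(9/2) = -1061667/1600000000 m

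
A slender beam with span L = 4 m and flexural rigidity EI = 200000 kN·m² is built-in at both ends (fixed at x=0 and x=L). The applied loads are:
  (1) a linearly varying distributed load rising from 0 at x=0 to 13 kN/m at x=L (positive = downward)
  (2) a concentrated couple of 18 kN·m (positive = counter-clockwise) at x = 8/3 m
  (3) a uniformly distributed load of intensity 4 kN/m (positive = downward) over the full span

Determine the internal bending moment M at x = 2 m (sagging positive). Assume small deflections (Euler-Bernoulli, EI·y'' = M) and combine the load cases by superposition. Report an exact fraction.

M(2) = 13 kN·m

Load 1 — triangular load w₀=13 kN/m (0→w₀ over full span):
  M_1 = 3w₀Lx/20 - w₀L²/30 - w₀x³/(6L) = 3·13·4·2/20 - 13·4²/30 - 13·2³/(6·4) = 13/3 kN·m
Load 2 — applied couple M₀=18 kN·m at a=8/3 m (b=L-a=4/3):
  M_2 = R_Ax - M_A  [x≤a] with R_A=6, M_A=6 = 6·2 - 6 = 6 kN·m
Load 3 — uniform load w=4 kN/m over full span:
  M_3 = wLx/2 - wL²/12 - wx²/2 = 4·4·2/2 - 4·4²/12 - 4·2²/2 = 8/3 kN·m
Superposition: M = Σ M_i = 13 kN·m ≈ 13.000000 kN·m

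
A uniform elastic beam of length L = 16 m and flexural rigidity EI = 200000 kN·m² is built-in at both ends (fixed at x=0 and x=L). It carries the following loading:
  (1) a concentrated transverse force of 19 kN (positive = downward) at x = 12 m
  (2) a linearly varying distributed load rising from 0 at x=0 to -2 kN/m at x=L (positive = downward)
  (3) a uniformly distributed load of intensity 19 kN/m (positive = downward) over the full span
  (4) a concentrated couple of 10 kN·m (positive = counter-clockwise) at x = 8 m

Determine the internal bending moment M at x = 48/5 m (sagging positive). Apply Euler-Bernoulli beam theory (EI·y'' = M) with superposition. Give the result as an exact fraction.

M(48/5) = 267773/1500 kN·m

Load 1 — point force P=19 kN at a=12 m (b=L-a=4):
  M_1 = Pb²(3a+b)x/L³ - Pab²/L²  [x≤a] = 19·4²·(3·12+4)·(48/5)/16³ - 19·12·4²/16² = 57/4 kN·m
Load 2 — triangular load w₀=-2 kN/m (0→w₀ over full span):
  M_2 = 3w₀Lx/20 - w₀L²/30 - w₀x³/(6L) = 3·(-2)·16·(48/5)/20 - (-2)·16²/30 - (-2)·(48/5)³/(6·16) = -3968/375 kN·m
Load 3 — uniform load w=19 kN/m over full span:
  M_3 = wLx/2 - wL²/12 - wx²/2 = 19·16·(48/5)/2 - 19·16²/12 - 19·(48/5)²/2 = 13376/75 kN·m
Load 4 — applied couple M₀=10 kN·m at a=8 m (b=L-a=8):
  M_4 = R_Ax - M_A - M₀  [x>a] with R_A=15/16, M_A=5/2 = (15/16)·(48/5) - (5/2) - 10 = -7/2 kN·m
Superposition: M = Σ M_i = 267773/1500 kN·m ≈ 178.515333 kN·m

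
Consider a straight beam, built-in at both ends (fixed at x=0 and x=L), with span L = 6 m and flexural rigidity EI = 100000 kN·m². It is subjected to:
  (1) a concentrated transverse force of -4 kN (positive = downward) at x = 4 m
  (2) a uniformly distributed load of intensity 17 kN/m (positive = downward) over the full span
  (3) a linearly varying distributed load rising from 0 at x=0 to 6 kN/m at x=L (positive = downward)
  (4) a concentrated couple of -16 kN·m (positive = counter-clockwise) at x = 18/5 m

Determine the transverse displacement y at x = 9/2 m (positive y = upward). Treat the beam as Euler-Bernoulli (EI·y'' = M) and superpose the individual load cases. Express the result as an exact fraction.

Load 1 — point force P=-4 kN at a=4 m (b=L-a=2):
  y_1 = -Pa²(L-x)²(3bL-(3b+a)(L-x))/(6L³EI)  [x>a] = -(-4)·4²·(6-(9/2))²·(3·2·6-(3·2+4)·(6-(9/2)))/(6·6³·100000) = 7/300000 m
Load 2 — uniform load w=17 kN/m over full span:
  y_2 = -wx²(L-x)²/(24EI) = -17·(9/2)²·(6-(9/2))²/(24·100000) = -4131/12800000 m
Load 3 — triangular load w₀=6 kN/m (0→w₀ over full span):
  y_3 = -w₀x²(L-x)²(x+2L)/(120LEI) = -6·(9/2)²·(6-(9/2))²·((9/2)+2·6)/(120·6·100000) = -8019/128000000 m
Load 4 — applied couple M₀=-16 kN·m at a=18/5 m (b=L-a=12/5):
  y_4 = (R_Ax³/6 - M_Ax²/2 - M₀(x-a)²/2)/EI  [x>a] with R_A=-96/25, M_A=-128/25 = ((-96/25)·(9/2)³/6 - (-128/25)·(9/2)²/2 - (-16)·((9/2)-(18/5))²/2)/100000 = 0 m
Superposition: y = Σ y_i = -139027/384000000 m ≈ -0.000362 m

y(9/2) = -139027/384000000 m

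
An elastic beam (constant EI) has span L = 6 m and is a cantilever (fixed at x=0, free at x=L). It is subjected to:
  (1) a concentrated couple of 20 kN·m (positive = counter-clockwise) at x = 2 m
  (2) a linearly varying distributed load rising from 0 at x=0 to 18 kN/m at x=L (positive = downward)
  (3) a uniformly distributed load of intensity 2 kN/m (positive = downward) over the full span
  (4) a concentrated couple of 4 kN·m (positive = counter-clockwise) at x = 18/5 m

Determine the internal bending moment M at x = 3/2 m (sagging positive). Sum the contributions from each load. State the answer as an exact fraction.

M(3/2) = -2127/16 kN·m

Load 1 — applied couple M₀=20 kN·m at a=2 m (b=L-a=4):
  M_1 = M₀  [x≤a] = 20 = 20 kN·m
Load 2 — triangular load w₀=18 kN/m (0→w₀ over full span):
  M_2 = w₀Lx/2 - w₀L²/3 - w₀x³/(6L) = 18·6·(3/2)/2 - 18·6²/3 - 18·(3/2)³/(6·6) = -2187/16 kN·m
Load 3 — uniform load w=2 kN/m over full span:
  M_3 = -w(L-x)²/2 = -2·(6-(3/2))²/2 = -81/4 kN·m
Load 4 — applied couple M₀=4 kN·m at a=18/5 m (b=L-a=12/5):
  M_4 = M₀  [x≤a] = 4 = 4 kN·m
Superposition: M = Σ M_i = -2127/16 kN·m ≈ -132.937500 kN·m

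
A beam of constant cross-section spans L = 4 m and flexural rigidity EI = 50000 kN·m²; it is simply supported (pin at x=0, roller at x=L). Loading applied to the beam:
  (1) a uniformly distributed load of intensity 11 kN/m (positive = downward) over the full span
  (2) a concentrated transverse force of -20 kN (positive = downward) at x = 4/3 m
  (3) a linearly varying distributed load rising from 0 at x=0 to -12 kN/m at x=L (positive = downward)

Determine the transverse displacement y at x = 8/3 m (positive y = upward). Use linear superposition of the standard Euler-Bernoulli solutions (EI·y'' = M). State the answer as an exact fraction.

y(8/3) = 68/759375 m

Load 1 — uniform load w=11 kN/m over full span:
  y_1 = -wx(L³-2Lx²+x³)/(24EI) = -11·(8/3)·(4³-2·4·(8/3)²+(8/3)³)/(24·50000) = -484/759375 m
Load 2 — point force P=-20 kN at a=4/3 m (b=L-a=8/3):
  y_2 = -Pa(L-x)(2Lx-a²-x²)/(6LEI)  [x>a] = -(-20)·(4/3)·(4-(8/3))·(2·4·(8/3)-(4/3)²-(8/3)²)/(6·4·50000) = 56/151875 m
Load 3 — triangular load w₀=-12 kN/m (0→w₀ over full span):
  y_3 = -w₀x(7L⁴-10L²x²+3x⁴)/(360LEI) = -(-12)·(8/3)·(7·4⁴-10·4²·(8/3)²+3·(8/3)⁴)/(360·4·50000) = 272/759375 m
Superposition: y = Σ y_i = 68/759375 m ≈ 0.000090 m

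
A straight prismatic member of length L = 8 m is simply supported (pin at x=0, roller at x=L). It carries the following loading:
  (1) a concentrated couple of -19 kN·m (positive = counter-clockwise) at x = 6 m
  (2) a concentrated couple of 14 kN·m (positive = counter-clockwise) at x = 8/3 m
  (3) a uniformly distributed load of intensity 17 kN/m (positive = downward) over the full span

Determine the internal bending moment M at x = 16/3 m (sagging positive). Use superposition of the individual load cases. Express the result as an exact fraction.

Load 1 — applied couple M₀=-19 kN·m at a=6 m (b=L-a=2):
  M_1 = M₀x/L  [x≤a] = (-19)·(16/3)/8 = -38/3 kN·m
Load 2 — applied couple M₀=14 kN·m at a=8/3 m (b=L-a=16/3):
  M_2 = M₀x/L - M₀  [x>a] = 14·(16/3)/8 - 14 = -14/3 kN·m
Load 3 — uniform load w=17 kN/m over full span:
  M_3 = wx(L-x)/2 = 17·(16/3)·(8-(16/3))/2 = 1088/9 kN·m
Superposition: M = Σ M_i = 932/9 kN·m ≈ 103.555556 kN·m

M(16/3) = 932/9 kN·m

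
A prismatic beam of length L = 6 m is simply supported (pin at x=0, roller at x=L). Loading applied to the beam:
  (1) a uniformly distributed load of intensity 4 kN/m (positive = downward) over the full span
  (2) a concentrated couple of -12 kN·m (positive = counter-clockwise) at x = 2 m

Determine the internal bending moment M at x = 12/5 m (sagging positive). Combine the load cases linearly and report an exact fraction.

Load 1 — uniform load w=4 kN/m over full span:
  M_1 = wx(L-x)/2 = 4·(12/5)·(6-(12/5))/2 = 432/25 kN·m
Load 2 — applied couple M₀=-12 kN·m at a=2 m (b=L-a=4):
  M_2 = M₀x/L - M₀  [x>a] = (-12)·(12/5)/6 - (-12) = 36/5 kN·m
Superposition: M = Σ M_i = 612/25 kN·m ≈ 24.480000 kN·m

M(12/5) = 612/25 kN·m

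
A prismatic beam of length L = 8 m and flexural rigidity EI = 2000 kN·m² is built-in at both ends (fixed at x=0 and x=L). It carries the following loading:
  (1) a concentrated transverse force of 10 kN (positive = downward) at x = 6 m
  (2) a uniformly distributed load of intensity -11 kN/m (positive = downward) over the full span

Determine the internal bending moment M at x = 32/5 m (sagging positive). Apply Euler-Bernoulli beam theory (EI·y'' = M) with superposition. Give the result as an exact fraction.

Load 1 — point force P=10 kN at a=6 m (b=L-a=2):
  M_1 = Pa²(a+3b)(L-x)/L³ - Pa²b/L²  [x>a] = 10·6²·(6+3·2)·(8-(32/5))/8³ - 10·6²·2/8² = 9/4 kN·m
Load 2 — uniform load w=-11 kN/m over full span:
  M_2 = wLx/2 - wL²/12 - wx²/2 = (-11)·8·(32/5)/2 - (-11)·8²/12 - (-11)·(32/5)²/2 = 176/75 kN·m
Superposition: M = Σ M_i = 1379/300 kN·m ≈ 4.596667 kN·m

M(32/5) = 1379/300 kN·m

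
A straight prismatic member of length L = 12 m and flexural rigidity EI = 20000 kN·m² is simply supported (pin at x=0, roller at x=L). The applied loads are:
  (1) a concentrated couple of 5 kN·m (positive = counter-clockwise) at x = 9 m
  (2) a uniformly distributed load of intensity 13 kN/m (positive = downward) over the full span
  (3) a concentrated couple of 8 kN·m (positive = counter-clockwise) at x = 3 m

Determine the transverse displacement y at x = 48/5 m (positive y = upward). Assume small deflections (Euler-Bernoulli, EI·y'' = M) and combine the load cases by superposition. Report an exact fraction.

Load 1 — applied couple M₀=5 kN·m at a=9 m (b=L-a=3):
  y_1 = (M₀x³/(6L)-M₀(x-a)²/2+C₁x)/EI  [x>a] with C₁=M₀(3b²-L²)/(6L)=-65/8 = (5·(48/5)³/(6·12)-5·((48/5)-9)²/2+(-65/8)·(48/5))/20000 = -873/1000000 m
Load 2 — uniform load w=13 kN/m over full span:
  y_2 = -wx(L³-2Lx²+x³)/(24EI) = -13·(48/5)·(12³-2·12·(48/5)²+(48/5)³)/(24·20000) = -40716/390625 m
Load 3 — applied couple M₀=8 kN·m at a=3 m (b=L-a=9):
  y_3 = (M₀x³/(6L)-M₀(x-a)²/2+C₁x)/EI  [x>a] with C₁=M₀(3b²-L²)/(6L)=11 = (8·(48/5)³/(6·12)-8·((48/5)-3)²/2+11·(48/5))/20000 = 927/625000 m
Superposition: y = Σ y_i = -2590569/25000000 m ≈ -0.103623 m

y(48/5) = -2590569/25000000 m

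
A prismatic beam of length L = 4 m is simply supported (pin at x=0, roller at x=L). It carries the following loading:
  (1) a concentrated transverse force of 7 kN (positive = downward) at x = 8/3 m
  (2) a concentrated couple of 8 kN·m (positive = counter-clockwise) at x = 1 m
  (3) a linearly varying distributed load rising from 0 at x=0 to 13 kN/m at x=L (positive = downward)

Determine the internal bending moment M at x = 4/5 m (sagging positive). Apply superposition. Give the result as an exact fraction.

M(4/5) = 3796/375 kN·m

Load 1 — point force P=7 kN at a=8/3 m (b=L-a=4/3):
  M_1 = Pbx/L  [x≤a] = 7·(4/3)·(4/5)/4 = 28/15 kN·m
Load 2 — applied couple M₀=8 kN·m at a=1 m (b=L-a=3):
  M_2 = M₀x/L  [x≤a] = 8·(4/5)/4 = 8/5 kN·m
Load 3 — triangular load w₀=13 kN/m (0→w₀ over full span):
  M_3 = w₀Lx/6 - w₀x³/(6L) = 13·4·(4/5)/6 - 13·(4/5)³/(6·4) = 832/125 kN·m
Superposition: M = Σ M_i = 3796/375 kN·m ≈ 10.122667 kN·m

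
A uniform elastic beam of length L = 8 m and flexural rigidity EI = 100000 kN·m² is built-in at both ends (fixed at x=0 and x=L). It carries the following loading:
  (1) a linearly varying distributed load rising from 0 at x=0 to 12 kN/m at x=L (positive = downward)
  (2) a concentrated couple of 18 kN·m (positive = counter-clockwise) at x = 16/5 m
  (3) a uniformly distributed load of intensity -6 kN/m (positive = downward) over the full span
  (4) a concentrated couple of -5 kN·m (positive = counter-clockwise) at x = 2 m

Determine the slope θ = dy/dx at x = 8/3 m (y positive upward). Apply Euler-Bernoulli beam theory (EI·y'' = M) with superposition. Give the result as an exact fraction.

θ(8/3) = 5729/202500000 rad

Load 1 — triangular load w₀=12 kN/m (0→w₀ over full span):
  θ_1 = -w₀(2x(L-x)(L-2x)(x+2L)+x²(L-x)²)/(120LEI) = -12·(2·(8/3)·(8-(8/3))·(8-2·(8/3))·((8/3)+2·8)+(8/3)²·(8-(8/3))²)/(120·8·100000) = -256/1265625 rad
Load 2 — applied couple M₀=18 kN·m at a=16/5 m (b=L-a=24/5):
  θ_2 = (R_Ax²/2 - M_Ax)/EI  [x≤a] with R_A=81/25, M_A=54/25 = ((81/25)·(8/3)²/2 - (54/25)·(8/3))/100000 = 9/156250 rad
Load 3 — uniform load w=-6 kN/m over full span:
  θ_3 = -wx(L-x)(L-2x)/(12EI) = -(-6)·(8/3)·(8-(8/3))·(8-2·(8/3))/(12·100000) = 16/84375 rad
Load 4 — applied couple M₀=-5 kN·m at a=2 m (b=L-a=6):
  θ_4 = (R_Ax²/2 - M_Ax - M₀(x-a))/EI  [x>a] with R_A=-45/64, M_A=15/16 = ((-45/64)·(8/3)²/2 - (15/16)·(8/3) - (-5)·((8/3)-2))/100000 = -1/60000 rad
Superposition: θ = Σ θ_i = 5729/202500000 rad ≈ 0.000028 rad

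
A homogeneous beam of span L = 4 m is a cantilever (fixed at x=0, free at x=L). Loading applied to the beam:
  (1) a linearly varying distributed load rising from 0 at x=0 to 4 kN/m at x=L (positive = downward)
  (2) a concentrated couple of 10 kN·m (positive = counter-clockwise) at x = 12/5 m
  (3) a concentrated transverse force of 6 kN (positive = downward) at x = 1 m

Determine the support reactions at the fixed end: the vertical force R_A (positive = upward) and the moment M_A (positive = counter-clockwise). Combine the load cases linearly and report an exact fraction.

R_A = 14 kN, M_A = 52/3 kN·m

Load 1 — triangular load w₀=4 kN/m (0→w₀ over full span):
  R_A = w₀L/2 = 4·4/2 = 8 kN
  M_A = w₀L²/3 = 4·4²/3 = 64/3 kN·m
Load 2 — applied couple M₀=10 kN·m at a=12/5 m (b=L-a=8/5):
  R_A = 0 kN
  M_A = -M₀ = -10 kN·m
Load 3 — point force P=6 kN at a=1 m (b=L-a=3):
  R_A = P = 6 kN
  M_A = Pa = 6·1 = 6 kN·m
Superposition: R_A = 14 kN, M_A = 52/3 kN·m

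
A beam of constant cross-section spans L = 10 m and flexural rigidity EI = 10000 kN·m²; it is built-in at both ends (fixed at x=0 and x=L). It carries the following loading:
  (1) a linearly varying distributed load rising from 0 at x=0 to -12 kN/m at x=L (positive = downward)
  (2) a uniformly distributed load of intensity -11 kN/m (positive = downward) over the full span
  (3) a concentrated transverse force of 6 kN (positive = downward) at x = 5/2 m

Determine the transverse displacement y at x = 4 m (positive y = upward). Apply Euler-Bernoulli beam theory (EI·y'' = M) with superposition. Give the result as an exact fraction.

y(4) = 77073/2000000 m

Load 1 — triangular load w₀=-12 kN/m (0→w₀ over full span):
  y_1 = -w₀x²(L-x)²(x+2L)/(120LEI) = -(-12)·4²·(10-4)²·(4+2·10)/(120·10·10000) = 216/15625 m
Load 2 — uniform load w=-11 kN/m over full span:
  y_2 = -wx²(L-x)²/(24EI) = -(-11)·4²·(10-4)²/(24·10000) = 33/1250 m
Load 3 — point force P=6 kN at a=5/2 m (b=L-a=15/2):
  y_3 = -Pa²(L-x)²(3bL-(3b+a)(L-x))/(6L³EI)  [x>a] = -6·(5/2)²·(10-4)²·(3·(15/2)·10-(3·(15/2)+(5/2))·(10-4))/(6·10³·10000) = -27/16000 m
Superposition: y = Σ y_i = 77073/2000000 m ≈ 0.038537 m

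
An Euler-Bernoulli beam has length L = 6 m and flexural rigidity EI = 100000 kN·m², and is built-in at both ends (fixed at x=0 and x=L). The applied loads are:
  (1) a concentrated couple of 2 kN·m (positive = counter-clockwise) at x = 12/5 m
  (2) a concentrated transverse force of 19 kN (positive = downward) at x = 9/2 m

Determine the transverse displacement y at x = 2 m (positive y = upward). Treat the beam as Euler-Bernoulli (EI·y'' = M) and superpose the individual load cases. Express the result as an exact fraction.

Load 1 — applied couple M₀=2 kN·m at a=12/5 m (b=L-a=18/5):
  y_1 = (R_Ax³/6 - M_Ax²/2)/EI  [x≤a] with R_A=12/25, M_A=6/25 = ((12/25)·2³/6 - (6/25)·2²/2)/100000 = 1/625000 m
Load 2 — point force P=19 kN at a=9/2 m (b=L-a=3/2):
  y_2 = -Pb²x²(3aL-(3a+b)x)/(6L³EI)  [x≤a] = -19·(3/2)²·2²·(3·(9/2)·6-(3·(9/2)+(3/2))·2)/(6·6³·100000) = -323/4800000 m
Superposition: y = Σ y_i = -7883/120000000 m ≈ -0.000066 m

y(2) = -7883/120000000 m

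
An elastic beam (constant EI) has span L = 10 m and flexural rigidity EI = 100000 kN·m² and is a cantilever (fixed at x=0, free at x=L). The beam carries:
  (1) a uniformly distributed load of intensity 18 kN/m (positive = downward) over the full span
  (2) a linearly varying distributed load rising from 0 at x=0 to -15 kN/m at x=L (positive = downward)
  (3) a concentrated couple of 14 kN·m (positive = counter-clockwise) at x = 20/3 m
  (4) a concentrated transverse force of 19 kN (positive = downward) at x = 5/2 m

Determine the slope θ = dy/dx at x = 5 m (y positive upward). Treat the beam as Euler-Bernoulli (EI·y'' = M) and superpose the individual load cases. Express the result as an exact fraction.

Load 1 — uniform load w=18 kN/m over full span:
  θ_1 = -wx(x²-3Lx+3L²)/(6EI) = -18·5·(5²-3·10·5+3·10²)/(6·100000) = -21/800 rad
Load 2 — triangular load w₀=-15 kN/m (0→w₀ over full span):
  θ_2 = (w₀Lx²/4-w₀L²x/3-w₀x⁴/(24L))/EI = ((-15)·10·5²/4-(-15)·10²·5/3-(-15)·5⁴/(24·10))/100000 = 41/2560 rad
Load 3 — applied couple M₀=14 kN·m at a=20/3 m (b=L-a=10/3):
  θ_3 = M₀x/EI  [x≤a] = 14·5/100000 = 7/10000 rad
Load 4 — point force P=19 kN at a=5/2 m (b=L-a=15/2):
  θ_4 = -Pa²/(2EI)  [x>a] = -19·(5/2)²/(2·100000) = -19/32000 rad
Superposition: θ = Σ θ_i = -3241/320000 rad ≈ -0.010128 rad

θ(5) = -3241/320000 rad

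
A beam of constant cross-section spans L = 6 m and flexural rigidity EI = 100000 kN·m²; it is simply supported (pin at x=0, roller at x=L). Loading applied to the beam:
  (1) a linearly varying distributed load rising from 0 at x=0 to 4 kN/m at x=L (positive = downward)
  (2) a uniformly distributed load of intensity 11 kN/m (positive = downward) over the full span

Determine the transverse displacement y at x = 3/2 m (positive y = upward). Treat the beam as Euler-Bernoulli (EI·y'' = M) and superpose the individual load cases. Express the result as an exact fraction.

Load 1 — triangular load w₀=4 kN/m (0→w₀ over full span):
  y_1 = -w₀x(7L⁴-10L²x²+3x⁴)/(360LEI) = -4·(3/2)·(7·6⁴-10·6²·(3/2)²+3·(3/2)⁴)/(360·6·100000) = -2943/12800000 m
Load 2 — uniform load w=11 kN/m over full span:
  y_2 = -wx(L³-2Lx²+x³)/(24EI) = -11·(3/2)·(6³-2·6·(3/2)²+(3/2)³)/(24·100000) = -16929/12800000 m
Superposition: y = Σ y_i = -621/400000 m ≈ -0.001553 m

y(3/2) = -621/400000 m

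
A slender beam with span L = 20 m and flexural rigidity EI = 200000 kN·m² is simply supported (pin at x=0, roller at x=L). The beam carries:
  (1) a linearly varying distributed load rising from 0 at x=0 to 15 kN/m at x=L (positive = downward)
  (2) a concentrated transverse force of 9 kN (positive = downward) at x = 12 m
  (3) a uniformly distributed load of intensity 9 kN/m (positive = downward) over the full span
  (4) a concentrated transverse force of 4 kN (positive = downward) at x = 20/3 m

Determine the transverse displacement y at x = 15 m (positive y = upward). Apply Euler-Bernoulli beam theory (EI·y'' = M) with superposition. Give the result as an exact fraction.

Load 1 — triangular load w₀=15 kN/m (0→w₀ over full span):
  y_1 = -w₀x(7L⁴-10L²x²+3x⁴)/(360LEI) = -15·15·(7·20⁴-10·20²·15²+3·15⁴)/(360·20·200000) = -119/2048 m
Load 2 — point force P=9 kN at a=12 m (b=L-a=8):
  y_2 = -Pa(L-x)(2Lx-a²-x²)/(6LEI)  [x>a] = -9·12·(20-15)·(2·20·15-12²-15²)/(6·20·200000) = -2079/400000 m
Load 3 — uniform load w=9 kN/m over full span:
  y_3 = -wx(L³-2Lx²+x³)/(24EI) = -9·15·(20³-2·20·15²+15³)/(24·200000) = -171/2560 m
Load 4 — point force P=4 kN at a=20/3 m (b=L-a=40/3):
  y_4 = -Pa(L-x)(2Lx-a²-x²)/(6LEI)  [x>a] = -4·(20/3)·(20-15)·(2·20·15-(20/3)²-15²)/(6·20·200000) = -119/64800 m
Superposition: y = Σ y_i = -68395759/518400000 m ≈ -0.131936 m

y(15) = -68395759/518400000 m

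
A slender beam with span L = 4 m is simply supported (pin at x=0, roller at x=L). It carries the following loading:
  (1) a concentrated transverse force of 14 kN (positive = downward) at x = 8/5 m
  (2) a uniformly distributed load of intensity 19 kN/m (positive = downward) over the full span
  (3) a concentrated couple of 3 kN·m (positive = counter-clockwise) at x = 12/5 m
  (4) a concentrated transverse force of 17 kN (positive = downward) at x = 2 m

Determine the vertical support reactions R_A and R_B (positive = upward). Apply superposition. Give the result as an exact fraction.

R_A = 1113/20 kN, R_B = 1027/20 kN

Load 1 — point force P=14 kN at a=8/5 m (b=L-a=12/5):
  R_A = Pb/L = 14·(12/5)/4 = 42/5 kN
  R_B = Pa/L = 14·(8/5)/4 = 28/5 kN
Load 2 — uniform load w=19 kN/m over full span:
  R_A = wL/2 = 19·4/2 = 38 kN
  R_B = wL/2 = 19·4/2 = 38 kN
Load 3 — applied couple M₀=3 kN·m at a=12/5 m (b=L-a=8/5):
  R_A = M₀/L = 3/4 kN
  R_B = -M₀/L = -3/4 kN
Load 4 — point force P=17 kN at a=2 m (b=L-a=2):
  R_A = Pb/L = 17·2/4 = 17/2 kN
  R_B = Pa/L = 17·2/4 = 17/2 kN
Superposition: R_A = 1113/20 kN, R_B = 1027/20 kN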